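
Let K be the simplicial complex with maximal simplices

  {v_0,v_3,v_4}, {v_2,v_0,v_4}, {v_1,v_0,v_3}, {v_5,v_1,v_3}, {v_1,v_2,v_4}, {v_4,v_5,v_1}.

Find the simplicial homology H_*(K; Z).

H_0 = Z,  H_1 = Z,  H_2 = 0.

Order the vertices as v_0 < v_1 < v_2 < v_3 < v_4 < v_5. Listing each simplex with vertices in this order, K has dimension 2 with simplices:

  0-simplices (6): [v_0], [v_1], [v_2], [v_3], [v_4], [v_5]
  1-simplices (12): [v_0,v_1], [v_0,v_2], [v_0,v_3], [v_0,v_4], [v_1,v_2], [v_1,v_3], [v_1,v_4], [v_1,v_5], [v_2,v_4], [v_3,v_4], [v_3,v_5], [v_4,v_5]
  2-simplices (6): [v_0,v_1,v_3], [v_0,v_2,v_4], [v_0,v_3,v_4], [v_1,v_2,v_4], [v_1,v_3,v_5], [v_1,v_4,v_5]

Hence C_0 ≅ Z^6, C_1 ≅ Z^12, C_2 ≅ Z^6.

∂_1: C_1 → C_0 is given by ∂[p,q] = [q] − [p].
The resulting 6×12 matrix has rank 5, and its Smith normal form has invariant factors (1,1,1,1,1).

∂_2: C_2 → C_1 maps a triangle to the signed sum of its edges. For instance
  ∂[v_0,v_3,v_4] = [v_3,v_4] − [v_0,v_4] + [v_0,v_3],
  ∂[v_1,v_4,v_5] = [v_4,v_5] − [v_1,v_5] + [v_1,v_4].
The 12×6 boundary matrix has rank 6 and Smith normal form diag(1,1,1,1,1,1).

Computing H_k = (kernel of ∂_k) / (image of ∂_{k+1}):

  H_0: rank C_0 − rank ∂_1 = 6 − 5 = 1, and the invariant factors of ∂_1 are all 1, so H_0 ≅ Z.
  H_1: rank ker ∂_1 − rank ∂_2 = (12 − 5) − 6 = 1, and the invariant factors of ∂_2 are all 1, so H_1 ≅ Z.
  H_2: rank ker ∂_2 − rank ∂_3 = (6 − 6) − 0 = 0, and there is no ∂_3, so H_2 ≅ 0.

As a check, the Euler characteristic is 6 − 12 + 6 = 0, which agrees with 1 − 1 + 0 = 0.
(K is a triangulation of the cylinder S^1 x I.)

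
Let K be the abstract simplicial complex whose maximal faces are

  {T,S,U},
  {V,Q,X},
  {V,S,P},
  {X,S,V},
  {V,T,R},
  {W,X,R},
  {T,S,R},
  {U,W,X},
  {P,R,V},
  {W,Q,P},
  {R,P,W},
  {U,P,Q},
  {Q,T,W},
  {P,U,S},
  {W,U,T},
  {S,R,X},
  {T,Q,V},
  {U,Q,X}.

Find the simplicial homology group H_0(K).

H_0 ≅ Z.

Fix the vertex order P < Q < R < S < T < U < V < W < X and write every simplex with vertices in increasing order. Then dim K = 2 and the simplices of K are:

  0-simplices (9): P, Q, R, S, T, U, V, W, X
  1-simplices (27): PQ, PR, PS, PU, PV, PW, QT, QU, QV, QW, QX, RS, RT, RV, RW, RX, ST, SU, SV, SX, TU, TV, TW, UW, UX, VX, WX
  2-simplices (18): PQU, PQW, PRV, PRW, PSU, PSV, QTV, QTW, QUX, QVX, RST, RSX, RTV, RWX, STU, SVX, TUW, UWX

so the chain groups are C_0 ≅ Z^9, C_1 ≅ Z^27, C_2 ≅ Z^18.

∂_1: C_1 → C_0 is given by ∂[p,q] = [q] − [p]. For instance
  ∂RT = T − R.
The 9×27 boundary matrix has rank 8 and Smith normal form diag(1,1,1,1,1,1,1,1).

∂_2: C_2 → C_1 maps a triangle to the signed sum of its edges. For instance
  ∂PQU = QU − PU + PQ,
  ∂PSV = SV − PV + PS.
This gives a 27×18 integer matrix of rank 18; reducing to Smith normal form yields diagonal entries (1,1,1,1,1,1,1,1,1,1,1,1,1,1,1,1,1,2).

From H_k ≅ ker(∂_k) / im(∂_{k+1}) we obtain:

  H_0: rank C_0 − rank ∂_1 = 9 − 8 = 1, and the invariant factors of ∂_1 are all 1, so H_0 = Z.

(K is a triangulation of the Klein bottle.)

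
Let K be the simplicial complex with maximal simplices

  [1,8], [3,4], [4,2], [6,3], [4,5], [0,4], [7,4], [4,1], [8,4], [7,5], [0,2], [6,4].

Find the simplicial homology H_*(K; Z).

H_0 = Z,  H_1 = Z^4.

Order the vertices as 0 < 1 < 2 < 3 < 4 < 5 < 6 < 7 < 8. Listing each simplex with vertices in this order, K has dimension 1 with simplices:

  0-simplices (9): [0], [1], [2], [3], [4], [5], [6], [7], [8]
  1-simplices (12): [0,2], [0,4], [1,4], [1,8], [2,4], [3,4], [3,6], [4,5], [4,6], [4,7], [4,8], [5,7]

Hence C_0 ≅ Z^9, C_1 ≅ Z^12.

Boundary ∂_1: C_1 → C_0 is given by ∂[p,q] = [q] − [p]. For instance
  ∂[3,6] = [6] − [3].
The 9×12 boundary matrix has rank 8 and Smith normal form diag(1,1,1,1,1,1,1,1).

From H_k ≅ ker(∂_k) / im(∂_{k+1}) we obtain:

  H_0: rank C_0 − rank ∂_1 = 9 − 8 = 1, and the invariant factors of ∂_1 are all 1, so H_0 ≅ Z.
  H_1: rank ker ∂_1 − rank ∂_2 = (12 − 8) − 0 = 4, and there is no ∂_2, so H_1 ≅ Z^4.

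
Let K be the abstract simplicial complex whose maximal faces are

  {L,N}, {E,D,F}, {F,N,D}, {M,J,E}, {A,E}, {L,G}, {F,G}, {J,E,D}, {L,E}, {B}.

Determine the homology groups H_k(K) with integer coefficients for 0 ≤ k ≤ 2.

H_0 ≅ Z^2,  H_1 ≅ Z^2,  H_2 = 0.

Take the total order A < B < D < E < F < G < J < L < M < N on the vertex set. Then K (dimension 2) consists of the simplices:

  0-simplices (10): A, B, D, E, F, G, J, L, M, N
  1-simplices (14): AE, DE, DF, DJ, DN, EF, EJ, EL, EM, FG, FN, GL, JM, LN
  2-simplices (4): DEF, DEJ, DFN, EJM

giving chain groups C_0 ≅ Z^10, C_1 ≅ Z^14, C_2 ≅ Z^4.

The boundary map ∂_1: C_1 → C_0 maps an edge to its endpoints' difference, ∂[p,q] = q − p.
The resulting 10×14 matrix has rank 8, and its Smith normal form has invariant factors (1,1,1,1,1,1,1,1).

Boundary ∂_2: C_2 → C_1 sends each 2-simplex [p,q,r] to [q,r] − [p,r] + [p,q]. For instance
  ∂DEF = EF − DF + DE,
  ∂DFN = FN − DN + DF.
As a 14×4 matrix over Z this has rank 4, with invariant factors (1,1,1,1).

From H_k ≅ ker(∂_k) / im(∂_{k+1}) we obtain:

  H_0: rank C_0 − rank ∂_1 = 10 − 8 = 2, and the invariant factors of ∂_1 are all 1, so H_0 ≅ Z^2.
  H_1: rank ker ∂_1 − rank ∂_2 = (14 − 8) − 4 = 2, and the invariant factors of ∂_2 are all 1, so H_1 ≅ Z^2.
  H_2: rank ker ∂_2 − rank ∂_3 = (4 − 4) − 0 = 0, and there is no ∂_3, so H_2 ≅ 0.

As a check, the Euler characteristic is 10 − 14 + 4 = 0, which agrees with 2 − 2 + 0 = 0.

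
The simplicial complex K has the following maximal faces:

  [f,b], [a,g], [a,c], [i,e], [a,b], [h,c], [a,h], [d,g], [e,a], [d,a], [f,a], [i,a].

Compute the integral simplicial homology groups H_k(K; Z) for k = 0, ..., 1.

K has 9 vertices, 12 edges.
rank ∂_0 = 0, rank ∂_1 = 8 ⇒ b_0 = 9 − 0 − 8 = 1; all invariant factors of ∂_1 are 1 so no torsion. So H_0 ≅ Z.
rank ∂_1 = 8, rank ∂_2 = 0 ⇒ b_1 = 12 − 8 − 0 = 4. So H_1 ≅ Z^4.

H_0 ≅ Z,  H_1 ≅ Z^4.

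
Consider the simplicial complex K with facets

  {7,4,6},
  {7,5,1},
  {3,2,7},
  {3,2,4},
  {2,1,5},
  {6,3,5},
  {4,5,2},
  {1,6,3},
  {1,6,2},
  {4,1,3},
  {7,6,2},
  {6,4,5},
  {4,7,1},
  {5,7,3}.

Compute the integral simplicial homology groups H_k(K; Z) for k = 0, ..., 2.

Order the vertices as 1 < 2 < 3 < 4 < 5 < 6 < 7. Listing each simplex with vertices in this order, K has dimension 2 with simplices:

  0-simplices (7): [1], [2], [3], [4], [5], [6], [7]
  1-simplices (21): [1,2], [1,3], [1,4], [1,5], [1,6], [1,7], [2,3], [2,4], [2,5], [2,6], [2,7], [3,4], [3,5], [3,6], [3,7], [4,5], [4,6], [4,7], [5,6], [5,7], [6,7]
  2-simplices (14): [1,2,5], [1,2,6], [1,3,4], [1,3,6], [1,4,7], [1,5,7], [2,3,4], [2,3,7], [2,4,5], [2,6,7], [3,5,6], [3,5,7], [4,5,6], [4,6,7]

so the chain groups are C_0 ≅ Z^7, C_1 ≅ Z^21, C_2 ≅ Z^14.

Boundary ∂_1: C_1 → C_0 is given by ∂[p,q] = [q] − [p].
As a 7×21 matrix over Z this has rank 6, with invariant factors (1,1,1,1,1,1).

The boundary map ∂_2: C_2 → C_1 maps a triangle to the signed sum of its edges. For instance
  ∂[1,5,7] = [5,7] − [1,7] + [1,5],
  ∂[1,2,6] = [2,6] − [1,6] + [1,2].
As a 21×14 matrix over Z this has rank 13, with invariant factors (1,1,1,1,1,1,1,1,1,1,1,1,1).

Computing H_k = (kernel of ∂_k) / (image of ∂_{k+1}):

  H_0: rank C_0 − rank ∂_1 = 7 − 6 = 1, and the invariant factors of ∂_1 are all 1, so H_0 ≅ Z.
  H_1: rank ker ∂_1 − rank ∂_2 = (21 − 6) − 13 = 2, and the invariant factors of ∂_2 are all 1, so H_1 ≅ Z^2.
  H_2: rank ker ∂_2 − rank ∂_3 = (14 − 13) − 0 = 1, and there is no ∂_3, so H_2 ≅ Z.

H_0 = Z,  H_1 = Z^2,  H_2 = Z.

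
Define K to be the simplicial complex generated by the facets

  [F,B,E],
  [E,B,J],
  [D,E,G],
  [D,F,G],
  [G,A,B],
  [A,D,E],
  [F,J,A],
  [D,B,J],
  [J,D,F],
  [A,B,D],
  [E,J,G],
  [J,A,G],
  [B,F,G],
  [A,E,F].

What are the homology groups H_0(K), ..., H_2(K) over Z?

H_0 = Z,  H_1 = Z^2,  H_2 = Z.

Take the total order A < B < D < E < F < G < J on the vertex set. Then K (dimension 2) consists of the simplices:

  0-simplices (7): A, B, D, E, F, G, J
  1-simplices (21): AB, AD, AE, AF, AG, AJ, BD, BE, BF, BG, BJ, DE, DF, DG, DJ, EF, EG, EJ, FG, FJ, GJ
  2-simplices (14): ABD, ABG, ADE, AEF, AFJ, AGJ, BDJ, BEF, BEJ, BFG, DEG, DFG, DFJ, EGJ

giving chain groups C_0 ≅ Z^7, C_1 ≅ Z^21, C_2 ≅ Z^14.

Boundary ∂_1: C_1 → C_0 is given by ∂[p,q] = [q] − [p].
As a 7×21 matrix over Z this has rank 6, with invariant factors (1,1,1,1,1,1).

Boundary ∂_2: C_2 → C_1 sends each 2-simplex [p,q,r] to [q,r] − [p,r] + [p,q]. For instance
  ∂DFJ = FJ − DJ + DF,
  ∂ABD = BD − AD + AB.
As a 21×14 matrix over Z this has rank 13, with invariant factors (1,1,1,1,1,1,1,1,1,1,1,1,1).

Computing H_k = (kernel of ∂_k) / (image of ∂_{k+1}):

  H_0: rank C_0 − rank ∂_1 = 7 − 6 = 1, and the invariant factors of ∂_1 are all 1, so H_0 ≅ Z.
  H_1: rank ker ∂_1 − rank ∂_2 = (21 − 6) − 13 = 2, and the invariant factors of ∂_2 are all 1, so H_1 ≅ Z^2.
  H_2: rank ker ∂_2 − rank ∂_3 = (14 − 13) − 0 = 1, and there is no ∂_3, so H_2 ≅ Z.

(K is a triangulation of the torus T^2.)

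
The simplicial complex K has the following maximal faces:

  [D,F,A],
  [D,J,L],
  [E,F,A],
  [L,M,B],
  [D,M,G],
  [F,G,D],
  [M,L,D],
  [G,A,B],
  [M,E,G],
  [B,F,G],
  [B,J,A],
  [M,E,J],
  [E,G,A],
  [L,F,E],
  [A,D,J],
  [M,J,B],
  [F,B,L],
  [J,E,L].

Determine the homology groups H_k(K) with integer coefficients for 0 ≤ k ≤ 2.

We work with the vertex ordering A < B < D < E < F < G < J < L < M. The simplices of K, each written with vertices in increasing order, are:

  0-simplices (9): A, B, D, E, F, G, J, L, M
  1-simplices (27): AB, AD, AE, AF, AG, AJ, BF, BG, BJ, BL, BM, DF, DG, DJ, DL, DM, EF, EG, EJ, EL, EM, FG, FL, GM, JL, JM, LM
  2-simplices (18): ABG, ABJ, ADF, ADJ, AEF, AEG, BFG, BFL, BJM, BLM, DFG, DGM, DJL, DLM, EFL, EGM, EJL, EJM

Hence C_0 ≅ Z^9, C_1 ≅ Z^27, C_2 ≅ Z^18.

Boundary ∂_1: C_1 → C_0 maps an edge to its endpoints' difference, ∂[p,q] = q − p. For instance
  ∂DG = G − D.
The 9×27 boundary matrix has rank 8 and Smith normal form diag(1,1,1,1,1,1,1,1).

∂_2: C_2 → C_1 sends each 2-simplex [p,q,r] to [q,r] − [p,r] + [p,q]. For instance
  ∂AEF = EF − AF + AE,
  ∂EGM = GM − EM + EG.
As a 27×18 matrix over Z this has rank 18, with invariant factors (1,1,1,1,1,1,1,1,1,1,1,1,1,1,1,1,1,2).

Computing H_k = (kernel of ∂_k) / (image of ∂_{k+1}):

  H_0: rank C_0 − rank ∂_1 = 9 − 8 = 1, and the invariant factors of ∂_1 are all 1, so H_0 = Z.
  H_1: rank ker ∂_1 − rank ∂_2 = (27 − 8) − 18 = 1, and ∂_2 has invariant factor 2 > 1, so H_1 = Z ⊕ Z/2Z.
  H_2: rank ker ∂_2 − rank ∂_3 = (18 − 18) − 0 = 0, and there is no ∂_3, so H_2 = 0.

H_0 ≅ Z,  H_1 ≅ Z ⊕ Z/2Z,  H_2 = 0.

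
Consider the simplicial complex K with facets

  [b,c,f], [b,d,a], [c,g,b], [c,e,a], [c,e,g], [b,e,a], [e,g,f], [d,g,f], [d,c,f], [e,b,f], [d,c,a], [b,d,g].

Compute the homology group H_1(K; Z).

Take the total order a < b < c < d < e < f < g on the vertex set. Then K (dimension 2) consists of the simplices:

  0-simplices (7): a, b, c, d, e, f, g
  1-simplices (18): ab, ac, ad, ae, bc, bd, be, bf, bg, cd, ce, cf, cg, df, dg, ef, eg, fg
  2-simplices (12): abd, abe, acd, ace, bcf, bcg, bdg, bef, cdf, ceg, dfg, efg

Hence C_0 ≅ Z^7, C_1 ≅ Z^18, C_2 ≅ Z^12.

The boundary map ∂_1: C_1 → C_0 maps an edge to its endpoints' difference, ∂[p,q] = q − p.
The 7×18 boundary matrix has rank 6 and Smith normal form diag(1,1,1,1,1,1).

The boundary map ∂_2: C_2 → C_1 maps a triangle to the signed sum of its edges. For instance
  ∂abe = be − ae + ab,
  ∂bef = ef − bf + be.
The resulting 18×12 matrix has rank 12, and its Smith normal form has invariant factors (1,1,1,1,1,1,1,1,1,1,1,2).

From H_k ≅ ker(∂_k) / im(∂_{k+1}) we obtain:

  H_1: rank ker ∂_1 − rank ∂_2 = (18 − 6) − 12 = 0, and ∂_2 has invariant factor 2 > 1, so H_1 = Z/2.

H_1 ≅ Z/2.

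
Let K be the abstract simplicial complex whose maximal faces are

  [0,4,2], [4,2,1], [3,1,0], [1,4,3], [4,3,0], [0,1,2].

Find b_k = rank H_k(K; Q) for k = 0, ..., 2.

Fix the vertex order 0 < 1 < 2 < 3 < 4 and write every simplex with vertices in increasing order. Then dim K = 2 and the simplices of K are:

  0-simplices (5): [0], [1], [2], [3], [4]
  1-simplices (9): [0,1], [0,2], [0,3], [0,4], [1,2], [1,3], [1,4], [2,4], [3,4]
  2-simplices (6): [0,1,2], [0,1,3], [0,2,4], [0,3,4], [1,2,4], [1,3,4]

so the chain groups are C_0 ≅ Z^5, C_1 ≅ Z^9, C_2 ≅ Z^6.

Boundary ∂_1: C_1 → C_0 maps an edge to its endpoints' difference, ∂[p,q] = q − p.
The resulting 5×9 matrix has rank 4, and its Smith normal form has invariant factors (1,1,1,1).

The boundary map ∂_2: C_2 → C_1 acts by ∂[p,q,r] = [q,r] − [p,r] + [p,q]. For instance
  ∂[0,2,4] = [2,4] − [0,4] + [0,2],
  ∂[0,1,2] = [1,2] − [0,2] + [0,1].
As a 9×6 matrix over Z this has rank 5, with invariant factors (1,1,1,1,1).

Now H_k = ker ∂_k / im ∂_{k+1}, so:

  H_0: rank C_0 − rank ∂_1 = 5 − 4 = 1, and the invariant factors of ∂_1 are all 1, so H_0 = Z.
  H_1: rank ker ∂_1 − rank ∂_2 = (9 − 4) − 5 = 0, and the invariant factors of ∂_2 are all 1, so H_1 = 0.
  H_2: rank ker ∂_2 − rank ∂_3 = (6 − 5) − 0 = 1, and there is no ∂_3, so H_2 = Z.

As a check, the Euler characteristic is 5 − 9 + 6 = 2, which agrees with 1 − 0 + 1 = 2.

Hence the Betti numbers are b_0 = 1, b_1 = 0, b_2 = 1.

b_0 = 1, b_1 = 0, b_2 = 1.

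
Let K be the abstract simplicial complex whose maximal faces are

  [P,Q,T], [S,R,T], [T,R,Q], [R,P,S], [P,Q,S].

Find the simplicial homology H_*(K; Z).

Take the total order P < Q < R < S < T on the vertex set. Then K (dimension 2) consists of the simplices:

  0-simplices (5): P, Q, R, S, T
  1-simplices (10): PQ, PR, PS, PT, QR, QS, QT, RS, RT, ST
  2-simplices (5): PQS, PQT, PRS, QRT, RST

giving chain groups C_0 ≅ Z^5, C_1 ≅ Z^10, C_2 ≅ Z^5.

The boundary map ∂_1: C_1 → C_0 sends each edge [p,q] (with p < q) to q − p.
The 5×10 boundary matrix has rank 4 and Smith normal form diag(1,1,1,1).

Boundary ∂_2: C_2 → C_1 sends each 2-simplex [p,q,r] to [q,r] − [p,r] + [p,q]. For instance
  ∂RST = ST − RT + RS,
  ∂PRS = RS − PS + PR.
The 10×5 boundary matrix has rank 5 and Smith normal form diag(1,1,1,1,1).

Reading off H_k = ker ∂_k / im ∂_{k+1}:

  H_0: rank C_0 − rank ∂_1 = 5 − 4 = 1, and the invariant factors of ∂_1 are all 1, so H_0 ≅ Z.
  H_1: rank ker ∂_1 − rank ∂_2 = (10 − 4) − 5 = 1, and the invariant factors of ∂_2 are all 1, so H_1 ≅ Z.
  H_2: rank ker ∂_2 − rank ∂_3 = (5 − 5) − 0 = 0, and there is no ∂_3, so H_2 ≅ 0.

(K is a triangulation of the Möbius band.)

H_0 = Z,  H_1 = Z,  H_2 = 0.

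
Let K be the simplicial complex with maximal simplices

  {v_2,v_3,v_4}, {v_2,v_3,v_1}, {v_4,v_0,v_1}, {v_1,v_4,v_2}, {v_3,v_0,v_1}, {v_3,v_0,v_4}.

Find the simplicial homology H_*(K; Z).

Order the vertices as v_0 < v_1 < v_2 < v_3 < v_4. Listing each simplex with vertices in this order, K has dimension 2 with simplices:

  0-simplices (5): [v_0], [v_1], [v_2], [v_3], [v_4]
  1-simplices (9): [v_0,v_1], [v_0,v_3], [v_0,v_4], [v_1,v_2], [v_1,v_3], [v_1,v_4], [v_2,v_3], [v_2,v_4], [v_3,v_4]
  2-simplices (6): [v_0,v_1,v_3], [v_0,v_1,v_4], [v_0,v_3,v_4], [v_1,v_2,v_3], [v_1,v_2,v_4], [v_2,v_3,v_4]

so the chain groups are C_0 ≅ Z^5, C_1 ≅ Z^9, C_2 ≅ Z^6.

∂_1: C_1 → C_0 sends each edge [p,q] (with p < q) to q − p. For instance
  ∂[v_1,v_2] = [v_2] − [v_1].
The 5×9 boundary matrix has rank 4 and Smith normal form diag(1,1,1,1).

The boundary map ∂_2: C_2 → C_1 maps a triangle to the signed sum of its edges. For instance
  ∂[v_0,v_1,v_4] = [v_1,v_4] − [v_0,v_4] + [v_0,v_1],
  ∂[v_0,v_1,v_3] = [v_1,v_3] − [v_0,v_3] + [v_0,v_1].
This gives a 9×6 integer matrix of rank 5; reducing to Smith normal form yields diagonal entries (1,1,1,1,1).

From H_k ≅ ker(∂_k) / im(∂_{k+1}) we obtain:

  H_0: rank C_0 − rank ∂_1 = 5 − 4 = 1, and the invariant factors of ∂_1 are all 1, so H_0 ≅ Z.
  H_1: rank ker ∂_1 − rank ∂_2 = (9 − 4) − 5 = 0, and the invariant factors of ∂_2 are all 1, so H_1 ≅ 0.
  H_2: rank ker ∂_2 − rank ∂_3 = (6 − 5) − 0 = 1, and there is no ∂_3, so H_2 ≅ Z.

(K is a triangulation of the 2-sphere S^2.)

H_0 ≅ Z,  H_1 = 0,  H_2 ≅ Z.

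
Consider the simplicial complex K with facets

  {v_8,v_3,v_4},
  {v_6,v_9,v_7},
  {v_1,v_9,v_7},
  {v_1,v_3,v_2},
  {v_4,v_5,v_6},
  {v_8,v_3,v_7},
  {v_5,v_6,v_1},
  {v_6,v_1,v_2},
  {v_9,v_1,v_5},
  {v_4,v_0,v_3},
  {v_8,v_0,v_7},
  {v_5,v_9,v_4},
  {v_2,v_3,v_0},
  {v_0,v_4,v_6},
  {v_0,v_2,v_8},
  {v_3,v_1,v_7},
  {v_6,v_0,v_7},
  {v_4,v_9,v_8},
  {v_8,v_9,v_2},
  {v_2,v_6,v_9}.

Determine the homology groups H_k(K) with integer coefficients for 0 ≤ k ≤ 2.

H_0 ≅ Z,  H_1 ≅ Z ⊕ Z_2,  H_2 = 0.

Fix the vertex order v_0 < v_1 < v_2 < v_3 < v_4 < v_5 < v_6 < v_7 < v_8 < v_9 and write every simplex with vertices in increasing order. Then dim K = 2 and the simplices of K are:

  0-simplices (10): [v_0], [v_1], [v_2], [v_3], [v_4], [v_5], [v_6], [v_7], [v_8], [v_9]
  1-simplices (30): (30 of them)
  2-simplices (20): (20 of them)

giving chain groups C_0 ≅ Z^10, C_1 ≅ Z^30, C_2 ≅ Z^20.

Boundary ∂_1: C_1 → C_0 is given by ∂[p,q] = [q] − [p].
The resulting 10×30 matrix has rank 9, and its Smith normal form has invariant factors (1,1,1,1,1,1,1,1,1).

The boundary map ∂_2: C_2 → C_1 sends each 2-simplex [p,q,r] to [q,r] − [p,r] + [p,q]. For instance
  ∂[v_4,v_5,v_6] = [v_5,v_6] − [v_4,v_6] + [v_4,v_5],
  ∂[v_1,v_5,v_6] = [v_5,v_6] − [v_1,v_6] + [v_1,v_5].
This gives a 30×20 integer matrix of rank 20; reducing to Smith normal form yields diagonal entries (1,1,1,1,1,1,1,1,1,1,1,1,1,1,1,1,1,1,1,2).

Reading off H_k = ker ∂_k / im ∂_{k+1}:

  H_0: rank C_0 − rank ∂_1 = 10 − 9 = 1, and the invariant factors of ∂_1 are all 1, so H_0 = Z.
  H_1: rank ker ∂_1 − rank ∂_2 = (30 − 9) − 20 = 1, and ∂_2 has invariant factor 2 > 1, so H_1 = Z ⊕ Z_2.
  H_2: rank ker ∂_2 − rank ∂_3 = (20 − 20) − 0 = 0, and there is no ∂_3, so H_2 = 0.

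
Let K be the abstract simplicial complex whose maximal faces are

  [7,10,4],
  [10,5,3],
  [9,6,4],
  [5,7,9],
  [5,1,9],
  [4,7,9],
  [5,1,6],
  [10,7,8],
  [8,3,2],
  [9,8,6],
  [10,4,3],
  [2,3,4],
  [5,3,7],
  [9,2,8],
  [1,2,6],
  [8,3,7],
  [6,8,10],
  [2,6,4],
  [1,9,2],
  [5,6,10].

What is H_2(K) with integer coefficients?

Order the vertices as 1 < 2 < 3 < 4 < 5 < 6 < 7 < 8 < 9 < 10. Listing each simplex with vertices in this order, K has dimension 2 with simplices:

  0-simplices (10): [1], [2], [3], [4], [5], [6], [7], [8], [9], [10]
  1-simplices (30): (30 of them)
  2-simplices (20): (20 of them)

giving chain groups C_0 ≅ Z^10, C_1 ≅ Z^30, C_2 ≅ Z^20.

The boundary map ∂_1: C_1 → C_0 sends each edge [p,q] (with p < q) to q − p. For instance
  ∂[2,9] = [9] − [2].
As a 10×30 matrix over Z this has rank 9, with invariant factors (1,1,1,1,1,1,1,1,1).

Boundary ∂_2: C_2 → C_1 acts by ∂[p,q,r] = [q,r] − [p,r] + [p,q]. For instance
  ∂[2,8,9] = [8,9] − [2,9] + [2,8],
  ∂[1,5,9] = [5,9] − [1,9] + [1,5].
The resulting 30×20 matrix has rank 20, and its Smith normal form has invariant factors (1,1,1,1,1,1,1,1,1,1,1,1,1,1,1,1,1,1,1,2).

Reading off H_k = ker ∂_k / im ∂_{k+1}:

  H_2: rank ker ∂_2 − rank ∂_3 = (20 − 20) − 0 = 0, and there is no ∂_3, so H_2 ≅ 0.

H_2 ≅ 0.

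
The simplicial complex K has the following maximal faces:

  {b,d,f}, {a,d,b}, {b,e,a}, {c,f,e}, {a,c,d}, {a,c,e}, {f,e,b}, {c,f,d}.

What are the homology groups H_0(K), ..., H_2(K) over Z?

H_0 ≅ Z,  H_1 = 0,  H_2 ≅ Z.

We work with the vertex ordering a < b < c < d < e < f. The simplices of K, each written with vertices in increasing order, are:

  0-simplices (6): a, b, c, d, e, f
  1-simplices (12): ab, ac, ad, ae, bd, be, bf, cd, ce, cf, df, ef
  2-simplices (8): abd, abe, acd, ace, bdf, bef, cdf, cef

giving chain groups C_0 ≅ Z^6, C_1 ≅ Z^12, C_2 ≅ Z^8.

∂_1: C_1 → C_0 is given by ∂[p,q] = [q] − [p].
The resulting 6×12 matrix has rank 5, and its Smith normal form has invariant factors (1,1,1,1,1).

Boundary ∂_2: C_2 → C_1 sends each 2-simplex [p,q,r] to [q,r] − [p,r] + [p,q]. For instance
  ∂cdf = df − cf + cd,
  ∂bef = ef − bf + be.
As a 12×8 matrix over Z this has rank 7, with invariant factors (1,1,1,1,1,1,1).

Computing H_k = (kernel of ∂_k) / (image of ∂_{k+1}):

  H_0: rank C_0 − rank ∂_1 = 6 − 5 = 1, and the invariant factors of ∂_1 are all 1, so H_0 = Z.
  H_1: rank ker ∂_1 − rank ∂_2 = (12 − 5) − 7 = 0, and the invariant factors of ∂_2 are all 1, so H_1 = 0.
  H_2: rank ker ∂_2 − rank ∂_3 = (8 − 7) − 0 = 1, and there is no ∂_3, so H_2 = Z.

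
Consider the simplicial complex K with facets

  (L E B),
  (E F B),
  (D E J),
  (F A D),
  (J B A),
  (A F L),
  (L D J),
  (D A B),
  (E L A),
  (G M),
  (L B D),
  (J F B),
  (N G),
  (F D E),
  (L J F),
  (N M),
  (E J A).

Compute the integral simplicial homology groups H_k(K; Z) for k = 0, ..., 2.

H_0 ≅ Z^2,  H_1 ≅ Z^3,  H_2 ≅ Z.

K has 10 vertices, 24 edges, 14 triangles.
rank ∂_0 = 0, rank ∂_1 = 8 ⇒ b_0 = 10 − 0 − 8 = 2; all invariant factors of ∂_1 are 1 so no torsion. So H_0 ≅ Z^2.
rank ∂_1 = 8, rank ∂_2 = 13 ⇒ b_1 = 24 − 8 − 13 = 3; all invariant factors of ∂_2 are 1 so no torsion. So H_1 ≅ Z^3.
rank ∂_2 = 13, rank ∂_3 = 0 ⇒ b_2 = 14 − 13 − 0 = 1. So H_2 ≅ Z.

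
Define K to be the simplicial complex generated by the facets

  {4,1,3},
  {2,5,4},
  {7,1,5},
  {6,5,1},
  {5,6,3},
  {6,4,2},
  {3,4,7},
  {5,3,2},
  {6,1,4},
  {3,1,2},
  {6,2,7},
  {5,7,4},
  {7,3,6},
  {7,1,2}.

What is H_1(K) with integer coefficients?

Take the total order 1 < 2 < 3 < 4 < 5 < 6 < 7 on the vertex set. Then K (dimension 2) consists of the simplices:

  0-simplices (7): [1], [2], [3], [4], [5], [6], [7]
  1-simplices (21): [1,2], [1,3], [1,4], [1,5], [1,6], [1,7], [2,3], [2,4], [2,5], [2,6], [2,7], [3,4], [3,5], [3,6], [3,7], [4,5], [4,6], [4,7], [5,6], [5,7], [6,7]
  2-simplices (14): [1,2,3], [1,2,7], [1,3,4], [1,4,6], [1,5,6], [1,5,7], [2,3,5], [2,4,5], [2,4,6], [2,6,7], [3,4,7], [3,5,6], [3,6,7], [4,5,7]

so the chain groups are C_0 ≅ Z^7, C_1 ≅ Z^21, C_2 ≅ Z^14.

The boundary map ∂_1: C_1 → C_0 maps an edge to its endpoints' difference, ∂[p,q] = q − p.
As a 7×21 matrix over Z this has rank 6, with invariant factors (1,1,1,1,1,1).

∂_2: C_2 → C_1 acts by ∂[p,q,r] = [q,r] − [p,r] + [p,q]. For instance
  ∂[1,5,6] = [5,6] − [1,6] + [1,5],
  ∂[1,5,7] = [5,7] − [1,7] + [1,5].
The 21×14 boundary matrix has rank 13 and Smith normal form diag(1,1,1,1,1,1,1,1,1,1,1,1,1).

Computing H_k = (kernel of ∂_k) / (image of ∂_{k+1}):

  H_1: rank ker ∂_1 − rank ∂_2 = (21 − 6) − 13 = 2, and the invariant factors of ∂_2 are all 1, so H_1 = Z^2.

H_1 = Z^2.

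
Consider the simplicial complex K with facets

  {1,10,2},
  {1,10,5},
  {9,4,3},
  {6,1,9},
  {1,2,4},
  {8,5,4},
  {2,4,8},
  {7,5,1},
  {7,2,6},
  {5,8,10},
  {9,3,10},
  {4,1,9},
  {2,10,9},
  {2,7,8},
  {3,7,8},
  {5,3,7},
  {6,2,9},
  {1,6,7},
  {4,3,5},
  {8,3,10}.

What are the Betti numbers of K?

Fix the vertex order 1 < 2 < 3 < 4 < 5 < 6 < 7 < 8 < 9 < 10 and write every simplex with vertices in increasing order. Then dim K = 2 and the simplices of K are:

  0-simplices (10): [1], [2], [3], [4], [5], [6], [7], [8], [9], [10]
  1-simplices (30): (30 of them)
  2-simplices (20): (20 of them)

so the chain groups are C_0 ≅ Z^10, C_1 ≅ Z^30, C_2 ≅ Z^20.

∂_1: C_1 → C_0 maps an edge to its endpoints' difference, ∂[p,q] = q − p. For instance
  ∂[3,5] = [5] − [3].
This gives a 10×30 integer matrix of rank 9; reducing to Smith normal form yields diagonal entries (1,1,1,1,1,1,1,1,1).

The boundary map ∂_2: C_2 → C_1 sends each 2-simplex [p,q,r] to [q,r] − [p,r] + [p,q]. For instance
  ∂[3,4,9] = [4,9] − [3,9] + [3,4],
  ∂[2,6,7] = [6,7] − [2,7] + [2,6].
As a 30×20 matrix over Z this has rank 20, with invariant factors (1,1,1,1,1,1,1,1,1,1,1,1,1,1,1,1,1,1,1,2).

Computing H_k = (kernel of ∂_k) / (image of ∂_{k+1}):

  H_0: rank C_0 − rank ∂_1 = 10 − 9 = 1, and the invariant factors of ∂_1 are all 1, so H_0 ≅ Z.
  H_1: rank ker ∂_1 − rank ∂_2 = (30 − 9) − 20 = 1, and ∂_2 has invariant factor 2 > 1, so H_1 ≅ Z ⊕ Z_2.
  H_2: rank ker ∂_2 − rank ∂_3 = (20 − 20) − 0 = 0, and there is no ∂_3, so H_2 ≅ 0.

As a check, the Euler characteristic is 10 − 30 + 20 = 0, which agrees with 1 − 1 + 0 = 0.

Hence the Betti numbers are b_0 = 1, b_1 = 1, b_2 = 0.

b_0 = 1, b_1 = 1, b_2 = 0.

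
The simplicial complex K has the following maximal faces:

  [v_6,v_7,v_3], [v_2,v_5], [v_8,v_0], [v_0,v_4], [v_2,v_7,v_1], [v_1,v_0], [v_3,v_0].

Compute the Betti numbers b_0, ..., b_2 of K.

b_0 = 1, b_1 = 1, b_2 = 0.

We work with the vertex ordering v_0 < v_1 < v_2 < v_3 < v_4 < v_5 < v_6 < v_7 < v_8. The simplices of K, each written with vertices in increasing order, are:

  0-simplices (9): [v_0], [v_1], [v_2], [v_3], [v_4], [v_5], [v_6], [v_7], [v_8]
  1-simplices (11): [v_0,v_1], [v_0,v_3], [v_0,v_4], [v_0,v_8], [v_1,v_2], [v_1,v_7], [v_2,v_5], [v_2,v_7], [v_3,v_6], [v_3,v_7], [v_6,v_7]
  2-simplices (2): [v_1,v_2,v_7], [v_3,v_6,v_7]

giving chain groups C_0 ≅ Z^9, C_1 ≅ Z^11, C_2 ≅ Z^2.

Boundary ∂_1: C_1 → C_0 sends each edge [p,q] (with p < q) to q − p. For instance
  ∂[v_6,v_7] = [v_7] − [v_6].
The 9×11 boundary matrix has rank 8 and Smith normal form diag(1,1,1,1,1,1,1,1).

The boundary map ∂_2: C_2 → C_1 acts by ∂[p,q,r] = [q,r] − [p,r] + [p,q]. For instance
  ∂[v_1,v_2,v_7] = [v_2,v_7] − [v_1,v_7] + [v_1,v_2],
  ∂[v_3,v_6,v_7] = [v_6,v_7] − [v_3,v_7] + [v_3,v_6].
The 11×2 boundary matrix has rank 2 and Smith normal form diag(1,1).

Now H_k = ker ∂_k / im ∂_{k+1}, so:

  H_0: rank C_0 − rank ∂_1 = 9 − 8 = 1, and the invariant factors of ∂_1 are all 1, so H_0 = Z.
  H_1: rank ker ∂_1 − rank ∂_2 = (11 − 8) − 2 = 1, and the invariant factors of ∂_2 are all 1, so H_1 = Z.
  H_2: rank ker ∂_2 − rank ∂_3 = (2 − 2) − 0 = 0, and there is no ∂_3, so H_2 = 0.

As a check, the Euler characteristic is 9 − 11 + 2 = 0, which agrees with 1 − 1 + 0 = 0.

Hence the Betti numbers are b_0 = 1, b_1 = 1, b_2 = 0.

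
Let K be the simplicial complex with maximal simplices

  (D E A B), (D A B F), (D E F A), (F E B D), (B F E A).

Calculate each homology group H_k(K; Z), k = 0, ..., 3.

Fix the vertex order A < B < D < E < F and write every simplex with vertices in increasing order. Then dim K = 3 and the simplices of K are:

  0-simplices (5): A, B, D, E, F
  1-simplices (10): AB, AD, AE, AF, BD, BE, BF, DE, DF, EF
  2-simplices (10): ABD, ABE, ABF, ADE, ADF, AEF, BDE, BDF, BEF, DEF
  3-simplices (5): ABDE, ABDF, ABEF, ADEF, BDEF

giving chain groups C_0 ≅ Z^5, C_1 ≅ Z^10, C_2 ≅ Z^10, C_3 ≅ Z^5.

The boundary map ∂_1: C_1 → C_0 is given by ∂[p,q] = [q] − [p]. For instance
  ∂BF = F − B.
This gives a 5×10 integer matrix of rank 4; reducing to Smith normal form yields diagonal entries (1,1,1,1).

The boundary map ∂_2: C_2 → C_1 sends each 2-simplex [p,q,r] to [q,r] − [p,r] + [p,q]. For instance
  ∂ADE = DE − AE + AD,
  ∂BEF = EF − BF + BE.
The 10×10 boundary matrix has rank 6 and Smith normal form diag(1,1,1,1,1,1).

∂_3: C_3 → C_2 sends each 3-simplex σ to the alternating sum Σ_i (−1)^i (σ with its i-th vertex removed). For instance
  ∂ABDF = BDF − ADF + ABF − ABD,
  ∂BDEF = DEF − BEF + BDF − BDE.
This gives a 10×5 integer matrix of rank 4; reducing to Smith normal form yields diagonal entries (1,1,1,1).

From H_k ≅ ker(∂_k) / im(∂_{k+1}) we obtain:

  H_0: rank C_0 − rank ∂_1 = 5 − 4 = 1, and the invariant factors of ∂_1 are all 1, so H_0 ≅ Z.
  H_1: rank ker ∂_1 − rank ∂_2 = (10 − 4) − 6 = 0, and the invariant factors of ∂_2 are all 1, so H_1 ≅ 0.
  H_2: rank ker ∂_2 − rank ∂_3 = (10 − 6) − 4 = 0, and the invariant factors of ∂_3 are all 1, so H_2 ≅ 0.
  H_3: rank ker ∂_3 − rank ∂_4 = (5 − 4) − 0 = 1, and there is no ∂_4, so H_3 ≅ Z.

(K is a triangulation of the 3-sphere S^3.)

H_0 ≅ Z,  H_1 = 0,  H_2 = 0,  H_3 ≅ Z.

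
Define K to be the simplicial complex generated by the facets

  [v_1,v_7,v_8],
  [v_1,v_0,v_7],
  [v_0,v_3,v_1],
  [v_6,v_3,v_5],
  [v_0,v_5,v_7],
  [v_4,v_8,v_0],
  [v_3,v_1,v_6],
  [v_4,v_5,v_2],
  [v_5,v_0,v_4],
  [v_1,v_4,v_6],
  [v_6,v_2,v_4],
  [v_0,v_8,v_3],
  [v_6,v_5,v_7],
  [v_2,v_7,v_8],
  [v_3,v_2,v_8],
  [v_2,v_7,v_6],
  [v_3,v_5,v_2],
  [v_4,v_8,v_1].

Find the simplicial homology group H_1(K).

Order the vertices as v_0 < v_1 < v_2 < v_3 < v_4 < v_5 < v_6 < v_7 < v_8. Listing each simplex with vertices in this order, K has dimension 2 with simplices:

  0-simplices (9): [v_0], [v_1], [v_2], [v_3], [v_4], [v_5], [v_6], [v_7], [v_8]
  1-simplices (27): (27 of them)
  2-simplices (18): (18 of them)

so the chain groups are C_0 ≅ Z^9, C_1 ≅ Z^27, C_2 ≅ Z^18.

∂_1: C_1 → C_0 is given by ∂[p,q] = [q] − [p]. For instance
  ∂[v_0,v_3] = [v_3] − [v_0].
This gives a 9×27 integer matrix of rank 8; reducing to Smith normal form yields diagonal entries (1,1,1,1,1,1,1,1).

Boundary ∂_2: C_2 → C_1 acts by ∂[p,q,r] = [q,r] − [p,r] + [p,q]. For instance
  ∂[v_0,v_4,v_8] = [v_4,v_8] − [v_0,v_8] + [v_0,v_4],
  ∂[v_0,v_1,v_3] = [v_1,v_3] − [v_0,v_3] + [v_0,v_1].
The resulting 27×18 matrix has rank 18, and its Smith normal form has invariant factors (1,1,1,1,1,1,1,1,1,1,1,1,1,1,1,1,1,2).

Now H_k = ker ∂_k / im ∂_{k+1}, so:

  H_1: rank ker ∂_1 − rank ∂_2 = (27 − 8) − 18 = 1, and ∂_2 has invariant factor 2 > 1, so H_1 = Z ⊕ Z/2Z.

H_1 ≅ Z ⊕ Z/2Z.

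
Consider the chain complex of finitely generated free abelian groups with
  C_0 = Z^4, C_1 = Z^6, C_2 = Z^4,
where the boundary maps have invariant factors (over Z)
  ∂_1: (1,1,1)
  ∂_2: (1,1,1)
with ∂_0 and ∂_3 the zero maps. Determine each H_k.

H_0: b_0 = 4 − 0 − 3 = 1; torsion from ∂_1 factors > 1: none. So H_0 ≅ Z.
H_1: b_1 = 6 − 3 − 3 = 0; torsion from ∂_2 factors > 1: none. So H_1 ≅ 0.
H_2: b_2 = 4 − 3 − 0 = 1; torsion from ∂_3 factors > 1: none. So H_2 ≅ Z.

H_0 ≅ Z,  H_1 = 0,  H_2 ≅ Z.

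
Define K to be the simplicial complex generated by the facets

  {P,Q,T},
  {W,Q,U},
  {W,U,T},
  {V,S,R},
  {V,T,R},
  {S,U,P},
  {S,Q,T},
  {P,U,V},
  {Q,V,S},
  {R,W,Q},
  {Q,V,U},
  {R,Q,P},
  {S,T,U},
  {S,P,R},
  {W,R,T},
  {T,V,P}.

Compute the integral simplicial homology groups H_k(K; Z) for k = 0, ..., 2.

H_0 = Z,  H_1 = Z^2,  H_2 = Z.

We work with the vertex ordering P < Q < R < S < T < U < V < W. The simplices of K, each written with vertices in increasing order, are:

  0-simplices (8): P, Q, R, S, T, U, V, W
  1-simplices (24): PQ, PR, PS, PT, PU, PV, QR, QS, QT, QU, QV, QW, RS, RT, RV, RW, ST, SU, SV, TU, TV, TW, UV, UW
  2-simplices (16): PQR, PQT, PRS, PSU, PTV, PUV, QRW, QST, QSV, QUV, QUW, RSV, RTV, RTW, STU, TUW

so the chain groups are C_0 ≅ Z^8, C_1 ≅ Z^24, C_2 ≅ Z^16.

Boundary ∂_1: C_1 → C_0 maps an edge to its endpoints' difference, ∂[p,q] = q − p.
The resulting 8×24 matrix has rank 7, and its Smith normal form has invariant factors (1,1,1,1,1,1,1).

Boundary ∂_2: C_2 → C_1 sends each 2-simplex [p,q,r] to [q,r] − [p,r] + [p,q]. For instance
  ∂STU = TU − SU + ST,
  ∂PTV = TV − PV + PT.
The resulting 24×16 matrix has rank 15, and its Smith normal form has invariant factors (1,1,1,1,1,1,1,1,1,1,1,1,1,1,1).

Computing H_k = (kernel of ∂_k) / (image of ∂_{k+1}):

  H_0: rank C_0 − rank ∂_1 = 8 − 7 = 1, and the invariant factors of ∂_1 are all 1, so H_0 = Z.
  H_1: rank ker ∂_1 − rank ∂_2 = (24 − 7) − 15 = 2, and the invariant factors of ∂_2 are all 1, so H_1 = Z^2.
  H_2: rank ker ∂_2 − rank ∂_3 = (16 − 15) − 0 = 1, and there is no ∂_3, so H_2 = Z.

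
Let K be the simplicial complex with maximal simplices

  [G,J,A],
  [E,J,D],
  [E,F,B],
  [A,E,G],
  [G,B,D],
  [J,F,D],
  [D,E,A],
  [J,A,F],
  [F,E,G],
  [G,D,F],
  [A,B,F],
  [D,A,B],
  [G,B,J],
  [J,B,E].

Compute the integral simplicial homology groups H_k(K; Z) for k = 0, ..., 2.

Order the vertices as A < B < D < E < F < G < J. Listing each simplex with vertices in this order, K has dimension 2 with simplices:

  0-simplices (7): A, B, D, E, F, G, J
  1-simplices (21): AB, AD, AE, AF, AG, AJ, BD, BE, BF, BG, BJ, DE, DF, DG, DJ, EF, EG, EJ, FG, FJ, GJ
  2-simplices (14): ABD, ABF, ADE, AEG, AFJ, AGJ, BDG, BEF, BEJ, BGJ, DEJ, DFG, DFJ, EFG

so the chain groups are C_0 ≅ Z^7, C_1 ≅ Z^21, C_2 ≅ Z^14.

∂_1: C_1 → C_0 is given by ∂[p,q] = [q] − [p]. For instance
  ∂BG = G − B.
As a 7×21 matrix over Z this has rank 6, with invariant factors (1,1,1,1,1,1).

The boundary map ∂_2: C_2 → C_1 sends each 2-simplex [p,q,r] to [q,r] − [p,r] + [p,q]. For instance
  ∂AEG = EG − AG + AE,
  ∂ABF = BF − AF + AB.
The resulting 21×14 matrix has rank 13, and its Smith normal form has invariant factors (1,1,1,1,1,1,1,1,1,1,1,1,1).

From H_k ≅ ker(∂_k) / im(∂_{k+1}) we obtain:

  H_0: rank C_0 − rank ∂_1 = 7 − 6 = 1, and the invariant factors of ∂_1 are all 1, so H_0 = Z.
  H_1: rank ker ∂_1 − rank ∂_2 = (21 − 6) − 13 = 2, and the invariant factors of ∂_2 are all 1, so H_1 = Z^2.
  H_2: rank ker ∂_2 − rank ∂_3 = (14 − 13) − 0 = 1, and there is no ∂_3, so H_2 = Z.

H_0 = Z,  H_1 = Z^2,  H_2 = Z.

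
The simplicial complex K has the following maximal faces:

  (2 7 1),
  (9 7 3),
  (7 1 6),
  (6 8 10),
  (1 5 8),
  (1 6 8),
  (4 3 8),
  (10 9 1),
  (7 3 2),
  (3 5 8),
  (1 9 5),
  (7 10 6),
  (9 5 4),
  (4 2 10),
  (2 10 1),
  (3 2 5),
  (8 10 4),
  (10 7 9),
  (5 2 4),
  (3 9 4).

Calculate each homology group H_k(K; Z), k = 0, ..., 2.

We work with the vertex ordering 1 < 2 < 3 < 4 < 5 < 6 < 7 < 8 < 9 < 10. The simplices of K, each written with vertices in increasing order, are:

  0-simplices (10): [1], [2], [3], [4], [5], [6], [7], [8], [9], [10]
  1-simplices (30): (30 of them)
  2-simplices (20): (20 of them)

giving chain groups C_0 ≅ Z^10, C_1 ≅ Z^30, C_2 ≅ Z^20.

The boundary map ∂_1: C_1 → C_0 maps an edge to its endpoints' difference, ∂[p,q] = q − p. For instance
  ∂[1,6] = [6] − [1].
This gives a 10×30 integer matrix of rank 9; reducing to Smith normal form yields diagonal entries (1,1,1,1,1,1,1,1,1).

Boundary ∂_2: C_2 → C_1 sends each 2-simplex [p,q,r] to [q,r] − [p,r] + [p,q]. For instance
  ∂[3,5,8] = [5,8] − [3,8] + [3,5],
  ∂[1,2,10] = [2,10] − [1,10] + [1,2].
This gives a 30×20 integer matrix of rank 20; reducing to Smith normal form yields diagonal entries (1,1,1,1,1,1,1,1,1,1,1,1,1,1,1,1,1,1,1,2).

Now H_k = ker ∂_k / im ∂_{k+1}, so:

  H_0: rank C_0 − rank ∂_1 = 10 − 9 = 1, and the invariant factors of ∂_1 are all 1, so H_0 = Z.
  H_1: rank ker ∂_1 − rank ∂_2 = (30 − 9) − 20 = 1, and ∂_2 has invariant factor 2 > 1, so H_1 = Z × Z/2.
  H_2: rank ker ∂_2 − rank ∂_3 = (20 − 20) − 0 = 0, and there is no ∂_3, so H_2 = 0.

H_0 ≅ Z,  H_1 ≅ Z × Z/2,  H_2 = 0.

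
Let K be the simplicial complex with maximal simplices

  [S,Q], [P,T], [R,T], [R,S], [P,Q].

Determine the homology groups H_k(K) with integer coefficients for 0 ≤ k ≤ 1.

H_0 = Z,  H_1 = Z.

Fix the vertex order P < Q < R < S < T and write every simplex with vertices in increasing order. Then dim K = 1 and the simplices of K are:

  0-simplices (5): P, Q, R, S, T
  1-simplices (5): PQ, PT, QS, RS, RT

so the chain groups are C_0 ≅ Z^5, C_1 ≅ Z^5.

The boundary map ∂_1: C_1 → C_0 sends each edge [p,q] (with p < q) to q − p.
As a 5×5 matrix over Z this has rank 4, with invariant factors (1,1,1,1).

From H_k ≅ ker(∂_k) / im(∂_{k+1}) we obtain:

  H_0: rank C_0 − rank ∂_1 = 5 − 4 = 1, and the invariant factors of ∂_1 are all 1, so H_0 = Z.
  H_1: rank ker ∂_1 − rank ∂_2 = (5 − 4) − 0 = 1, and there is no ∂_2, so H_1 = Z.

As a check, the Euler characteristic is 5 − 5 = 0, which agrees with 1 − 1 = 0.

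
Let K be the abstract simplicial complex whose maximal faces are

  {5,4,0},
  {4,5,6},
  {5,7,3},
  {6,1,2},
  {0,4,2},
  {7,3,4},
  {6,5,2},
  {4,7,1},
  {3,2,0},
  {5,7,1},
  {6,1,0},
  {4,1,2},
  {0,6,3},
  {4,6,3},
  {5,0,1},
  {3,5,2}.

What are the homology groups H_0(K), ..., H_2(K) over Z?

Take the total order 0 < 1 < 2 < 3 < 4 < 5 < 6 < 7 on the vertex set. Then K (dimension 2) consists of the simplices:

  0-simplices (8): [0], [1], [2], [3], [4], [5], [6], [7]
  1-simplices (24): (24 of them)
  2-simplices (16): [0,1,5], [0,1,6], [0,2,3], [0,2,4], [0,3,6], [0,4,5], [1,2,4], [1,2,6], [1,4,7], [1,5,7], [2,3,5], [2,5,6], [3,4,6], [3,4,7], [3,5,7], [4,5,6]

giving chain groups C_0 ≅ Z^8, C_1 ≅ Z^24, C_2 ≅ Z^16.

The boundary map ∂_1: C_1 → C_0 is given by ∂[p,q] = [q] − [p]. For instance
  ∂[3,5] = [5] − [3].
The 8×24 boundary matrix has rank 7 and Smith normal form diag(1,1,1,1,1,1,1).

Boundary ∂_2: C_2 → C_1 sends each 2-simplex [p,q,r] to [q,r] − [p,r] + [p,q]. For instance
  ∂[0,2,3] = [2,3] − [0,3] + [0,2],
  ∂[0,4,5] = [4,5] − [0,5] + [0,4].
This gives a 24×16 integer matrix of rank 15; reducing to Smith normal form yields diagonal entries (1,1,1,1,1,1,1,1,1,1,1,1,1,1,1).

Reading off H_k = ker ∂_k / im ∂_{k+1}:

  H_0: rank C_0 − rank ∂_1 = 8 − 7 = 1, and the invariant factors of ∂_1 are all 1, so H_0 ≅ Z.
  H_1: rank ker ∂_1 − rank ∂_2 = (24 − 7) − 15 = 2, and the invariant factors of ∂_2 are all 1, so H_1 ≅ Z^2.
  H_2: rank ker ∂_2 − rank ∂_3 = (16 − 15) − 0 = 1, and there is no ∂_3, so H_2 ≅ Z.

As a check, the Euler characteristic is 8 − 24 + 16 = 0, which agrees with 1 − 2 + 1 = 0.
(K is a triangulation of the torus T^2.)

H_0 ≅ Z,  H_1 ≅ Z^2,  H_2 ≅ Z.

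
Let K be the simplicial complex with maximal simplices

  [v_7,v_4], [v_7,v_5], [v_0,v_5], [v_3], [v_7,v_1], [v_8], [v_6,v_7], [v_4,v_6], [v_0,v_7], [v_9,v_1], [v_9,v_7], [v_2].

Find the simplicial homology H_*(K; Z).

H_0 ≅ Z^4,  H_1 ≅ Z^3.

We work with the vertex ordering v_0 < v_1 < v_2 < v_3 < v_4 < v_5 < v_6 < v_7 < v_8 < v_9. The simplices of K, each written with vertices in increasing order, are:

  0-simplices (10): [v_0], [v_1], [v_2], [v_3], [v_4], [v_5], [v_6], [v_7], [v_8], [v_9]
  1-simplices (9): [v_0,v_5], [v_0,v_7], [v_1,v_7], [v_1,v_9], [v_4,v_6], [v_4,v_7], [v_5,v_7], [v_6,v_7], [v_7,v_9]

so the chain groups are C_0 ≅ Z^10, C_1 ≅ Z^9.

Boundary ∂_1: C_1 → C_0 sends each edge [p,q] (with p < q) to q − p.
The resulting 10×9 matrix has rank 6, and its Smith normal form has invariant factors (1,1,1,1,1,1).

From H_k ≅ ker(∂_k) / im(∂_{k+1}) we obtain:

  H_0: rank C_0 − rank ∂_1 = 10 − 6 = 4, and the invariant factors of ∂_1 are all 1, so H_0 = Z^4.
  H_1: rank ker ∂_1 − rank ∂_2 = (9 − 6) − 0 = 3, and there is no ∂_2, so H_1 = Z^3.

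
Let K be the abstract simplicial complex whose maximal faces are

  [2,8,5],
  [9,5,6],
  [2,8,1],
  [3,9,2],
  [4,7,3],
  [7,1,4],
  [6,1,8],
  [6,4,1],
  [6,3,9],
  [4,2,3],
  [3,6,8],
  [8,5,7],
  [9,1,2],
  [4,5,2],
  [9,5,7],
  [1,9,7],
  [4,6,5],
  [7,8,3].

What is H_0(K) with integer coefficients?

Take the total order 1 < 2 < 3 < 4 < 5 < 6 < 7 < 8 < 9 on the vertex set. Then K (dimension 2) consists of the simplices:

  0-simplices (9): [1], [2], [3], [4], [5], [6], [7], [8], [9]
  1-simplices (27): (27 of them)
  2-simplices (18): [1,2,8], [1,2,9], [1,4,6], [1,4,7], [1,6,8], [1,7,9], [2,3,4], [2,3,9], [2,4,5], [2,5,8], [3,4,7], [3,6,8], [3,6,9], [3,7,8], [4,5,6], [5,6,9], [5,7,8], [5,7,9]

Hence C_0 ≅ Z^9, C_1 ≅ Z^27, C_2 ≅ Z^18.

The boundary map ∂_1: C_1 → C_0 maps an edge to its endpoints' difference, ∂[p,q] = q − p.
The resulting 9×27 matrix has rank 8, and its Smith normal form has invariant factors (1,1,1,1,1,1,1,1).

Boundary ∂_2: C_2 → C_1 maps a triangle to the signed sum of its edges. For instance
  ∂[1,2,9] = [2,9] − [1,9] + [1,2],
  ∂[4,5,6] = [5,6] − [4,6] + [4,5].
The resulting 27×18 matrix has rank 17, and its Smith normal form has invariant factors (1,1,1,1,1,1,1,1,1,1,1,1,1,1,1,1,1).

Computing H_k = (kernel of ∂_k) / (image of ∂_{k+1}):

  H_0: rank C_0 − rank ∂_1 = 9 − 8 = 1, and the invariant factors of ∂_1 are all 1, so H_0 ≅ Z.

H_0 ≅ Z.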